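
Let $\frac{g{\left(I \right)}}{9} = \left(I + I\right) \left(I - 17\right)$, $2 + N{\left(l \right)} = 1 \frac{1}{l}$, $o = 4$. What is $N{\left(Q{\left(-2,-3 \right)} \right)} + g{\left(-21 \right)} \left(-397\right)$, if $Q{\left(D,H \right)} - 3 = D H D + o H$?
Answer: $- \frac{119752711}{21} \approx -5.7025 \cdot 10^{6}$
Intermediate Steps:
$Q{\left(D,H \right)} = 3 + 4 H + H D^{2}$ ($Q{\left(D,H \right)} = 3 + \left(D H D + 4 H\right) = 3 + \left(H D^{2} + 4 H\right) = 3 + \left(4 H + H D^{2}\right) = 3 + 4 H + H D^{2}$)
$N{\left(l \right)} = -2 + \frac{1}{l}$ ($N{\left(l \right)} = -2 + 1 \frac{1}{l} = -2 + \frac{1}{l}$)
$g{\left(I \right)} = 18 I \left(-17 + I\right)$ ($g{\left(I \right)} = 9 \left(I + I\right) \left(I - 17\right) = 9 \cdot 2 I \left(-17 + I\right) = 18 I \left(-17 + I\right)$)
$N{\left(Q{\left(-2,-3 \right)} \right)} + g{\left(-21 \right)} \left(-397\right) = \left(-2 + \frac{1}{3 + 4 \left(-3\right) - 3 \left(-2\right)^{2}}\right) + 18 \left(-21\right) \left(-17 - 21\right) \left(-397\right) = \left(-2 + \frac{1}{3 - 12 - 12}\right) + 18 \left(-21\right) \left(-38\right) \left(-397\right) = \left(-2 + \frac{1}{3 - 12 - 12}\right) + 14364 \left(-397\right) = \left(-2 + \frac{1}{-21}\right) - 5702508 = \left(-2 - \frac{1}{21}\right) - 5702508 = - \frac{43}{21} - 5702508 = - \frac{119752711}{21}$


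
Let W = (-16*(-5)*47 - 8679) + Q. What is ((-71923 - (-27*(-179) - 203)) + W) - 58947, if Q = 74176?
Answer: -66243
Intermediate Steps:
W = 69257 (W = (-16*(-5)*47 - 8679) + 74176 = (80*47 - 8679) + 74176 = (3760 - 8679) + 74176 = -4919 + 74176 = 69257)
((-71923 - (-27*(-179) - 203)) + W) - 58947 = ((-71923 - (-27*(-179) - 203)) + 69257) - 58947 = ((-71923 - (4833 - 203)) + 69257) - 58947 = ((-71923 - 1*4630) + 69257) - 58947 = ((-71923 - 4630) + 69257) - 58947 = (-76553 + 69257) - 58947 = -7296 - 58947 = -66243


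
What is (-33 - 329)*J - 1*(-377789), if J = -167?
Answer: 438243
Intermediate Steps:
(-33 - 329)*J - 1*(-377789) = (-33 - 329)*(-167) - 1*(-377789) = -362*(-167) + 377789 = 60454 + 377789 = 438243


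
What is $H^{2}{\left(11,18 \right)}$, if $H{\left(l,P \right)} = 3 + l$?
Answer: $196$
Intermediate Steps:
$H^{2}{\left(11,18 \right)} = \left(3 + 11\right)^{2} = 14^{2} = 196$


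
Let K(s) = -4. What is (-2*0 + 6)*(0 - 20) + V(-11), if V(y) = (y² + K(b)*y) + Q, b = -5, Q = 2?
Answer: 47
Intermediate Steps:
V(y) = 2 + y² - 4*y (V(y) = (y² - 4*y) + 2 = 2 + y² - 4*y)
(-2*0 + 6)*(0 - 20) + V(-11) = (-2*0 + 6)*(0 - 20) + (2 + (-11)² - 4*(-11)) = (0 + 6)*(-20) + (2 + 121 + 44) = 6*(-20) + 167 = -120 + 167 = 47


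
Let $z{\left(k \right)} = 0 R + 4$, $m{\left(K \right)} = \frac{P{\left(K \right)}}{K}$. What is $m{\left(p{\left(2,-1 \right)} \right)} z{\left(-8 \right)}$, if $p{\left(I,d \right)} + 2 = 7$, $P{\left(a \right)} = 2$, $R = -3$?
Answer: $\frac{8}{5} \approx 1.6$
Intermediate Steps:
$p{\left(I,d \right)} = 5$ ($p{\left(I,d \right)} = -2 + 7 = 5$)
$m{\left(K \right)} = \frac{2}{K}$
$z{\left(k \right)} = 4$ ($z{\left(k \right)} = 0 \left(-3\right) + 4 = 0 + 4 = 4$)
$m{\left(p{\left(2,-1 \right)} \right)} z{\left(-8 \right)} = \frac{2}{5} \cdot 4 = \frac{8}{5}$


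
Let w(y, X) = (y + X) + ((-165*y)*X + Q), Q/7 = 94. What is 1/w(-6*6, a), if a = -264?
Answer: -1/1567802 ≈ -6.3784e-7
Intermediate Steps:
Q = 658 (Q = 7*94 = 658)
w(y, X) = 658 + X + y - 165*X*y (w(y, X) = (y + X) + ((-165*y)*X + 658) = (X + y) + (-165*X*y + 658) = (X + y) + (658 - 165*X*y) = 658 + X + y - 165*X*y)
1/w(-6*6, a) = 1/(658 - 264 - 6*6 - 165*(-264)*(-6*6)) = 1/(658 - 264 - 36 - 165*(-264)*(-36)) = 1/(658 - 264 - 36 - 1568160) = 1/(-1567802) = -1/1567802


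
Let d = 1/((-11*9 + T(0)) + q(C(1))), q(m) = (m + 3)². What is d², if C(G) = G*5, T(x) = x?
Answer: 1/1225 ≈ 0.00081633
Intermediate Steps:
C(G) = 5*G
q(m) = (3 + m)²
d = -1/35 (d = 1/((-11*9 + 0) + (3 + 5*1)²) = 1/((-99 + 0) + (3 + 5)²) = 1/(-99 + 8²) = 1/(-99 + 64) = 1/(-35) = -1/35 ≈ -0.028571)
d² = (-1/35)² = 1/1225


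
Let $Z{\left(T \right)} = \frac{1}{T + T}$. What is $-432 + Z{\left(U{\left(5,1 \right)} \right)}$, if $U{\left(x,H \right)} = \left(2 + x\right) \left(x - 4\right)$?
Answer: $- \frac{6047}{14} \approx -431.93$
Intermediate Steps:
$U{\left(x,H \right)} = \left(-4 + x\right) \left(2 + x\right)$ ($U{\left(x,H \right)} = \left(2 + x\right) \left(-4 + x\right) = \left(-4 + x\right) \left(2 + x\right)$)
$Z{\left(T \right)} = \frac{1}{2 T}$
$-432 + Z{\left(U{\left(5,1 \right)} \right)} = -432 + \frac{1}{2 \left(-8 + 5^{2} - 10\right)} = -432 + \frac{1}{2 \left(-8 + 25 - 10\right)} = -432 + \frac{1}{2 \cdot 7} = -432 + \frac{1}{2} \cdot \frac{1}{7} = -432 + \frac{1}{14} = - \frac{6047}{14}$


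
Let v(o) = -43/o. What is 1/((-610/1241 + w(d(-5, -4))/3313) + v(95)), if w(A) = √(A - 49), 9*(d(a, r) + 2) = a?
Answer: -1296363084814168335/1223994439063964249 - 552577828629900*I*√29/1223994439063964249 ≈ -1.0591 - 0.0024312*I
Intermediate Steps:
d(a, r) = -2 + a/9
w(A) = √(-49 + A)
1/((-610/1241 + w(d(-5, -4))/3313) + v(95)) = 1/((-610/1241 + √(-49 + (-2 + (⅑)*(-5)))/3313) - 43/95) = 1/((-610*1/1241 + √(-49 + (-2 - 5/9))*(1/3313)) - 43*1/95) = 1/((-610/1241 + √(-49 - 23/9)*(1/3313)) - 43/95) = 1/((-610/1241 + √(-464/9)*(1/3313)) - 43/95) = 1/((-610/1241 + (4*I*√29/3)*(1/3313)) - 43/95) = 1/((-610/1241 + 4*I*√29/9939) - 43/95) = 1/(-111313/117895 + 4*I*√29/9939)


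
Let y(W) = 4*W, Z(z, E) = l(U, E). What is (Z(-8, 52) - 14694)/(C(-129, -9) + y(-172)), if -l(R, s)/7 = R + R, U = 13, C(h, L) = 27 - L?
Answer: 3719/163 ≈ 22.816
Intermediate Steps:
l(R, s) = -14*R (l(R, s) = -7*(R + R) = -14*R)
Z(z, E) = -182 (Z(z, E) = -14*13 = -182)
(Z(-8, 52) - 14694)/(C(-129, -9) + y(-172)) = (-182 - 14694)/((27 - 1*(-9)) + 4*(-172)) = -14876/((27 + 9) - 688) = -14876/(36 - 688) = -14876/(-652) = -14876*(-1/652) = 3719/163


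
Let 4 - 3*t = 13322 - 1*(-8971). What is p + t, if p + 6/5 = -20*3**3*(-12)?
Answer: -14263/15 ≈ -950.87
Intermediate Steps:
t = -22289/3 (t = 4/3 - (13322 - 1*(-8971))/3 = 4/3 - (13322 + 8971)/3 = 4/3 - 1/3*22293 = 4/3 - 7431 = -22289/3 ≈ -7429.7)
p = 32394/5 (p = -6/5 - 20*3**3*(-12) = -6/5 - 20*27*(-12) = -6/5 - 540*(-12) = -6/5 + 6480 = 32394/5 ≈ 6478.8)
p + t = 32394/5 - 22289/3 = -14263/15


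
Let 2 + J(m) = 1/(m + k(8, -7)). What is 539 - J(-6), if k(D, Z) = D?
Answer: 1081/2 ≈ 540.50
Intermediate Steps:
J(m) = -2 + 1/(8 + m) (J(m) = -2 + 1/(m + 8) = -2 + 1/(8 + m))
539 - J(-6) = 539 - (-15 - 2*(-6))/(8 - 6) = 539 - (-15 + 12)/2 = 539 - (-3)/2 = 539 - 1*(-3/2) = 539 + 3/2 = 1081/2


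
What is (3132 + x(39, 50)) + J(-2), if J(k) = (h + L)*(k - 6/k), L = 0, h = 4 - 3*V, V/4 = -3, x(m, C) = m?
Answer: 3211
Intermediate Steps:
V = -12 (V = 4*(-3) = -12)
h = 40 (h = 4 - 3*(-12) = 4 + 36 = 40)
J(k) = -240/k + 40*k (J(k) = (40 + 0)*(k - 6/k) = 40*(k - 6/k) = -240/k + 40*k)
(3132 + x(39, 50)) + J(-2) = (3132 + 39) + (-240/(-2) + 40*(-2)) = 3171 + (-240*(-½) - 80) = 3171 + (120 - 80) = 3171 + 40 = 3211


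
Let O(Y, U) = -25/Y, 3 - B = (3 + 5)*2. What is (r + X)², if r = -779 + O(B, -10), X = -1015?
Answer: 542750209/169 ≈ 3.2115e+6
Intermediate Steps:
B = -13 (B = 3 - (3 + 5)*2 = 3 - 8*2 = 3 - 1*16 = 3 - 16 = -13)
r = -10102/13 (r = -779 - 25/(-13) = -779 - 25*(-1/13) = -779 + 25/13 = -10102/13 ≈ -777.08)
(r + X)² = (-10102/13 - 1015)² = (-23297/13)² = 542750209/169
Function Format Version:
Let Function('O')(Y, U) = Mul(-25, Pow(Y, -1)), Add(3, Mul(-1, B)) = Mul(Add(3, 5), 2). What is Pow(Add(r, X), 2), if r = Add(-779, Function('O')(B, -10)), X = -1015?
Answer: Rational(542750209, 169) ≈ 3.2115e+6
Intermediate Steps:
B = -13 (B = Add(3, Mul(-1, Mul(Add(3, 5), 2))) = Add(3, Mul(-1, Mul(8, 2))) = Add(3, Mul(-1, 16)) = Add(3, -16) = -13)
r = Rational(-10102, 13) (r = Add(-779, Mul(-25, Pow(-13, -1))) = Add(-779, Mul(-25, Rational(-1, 13))) = Add(-779, Rational(25, 13)) = Rational(-10102, 13) ≈ -777.08)
Pow(Add(r, X), 2) = Pow(Add(Rational(-10102, 13), -1015), 2) = Pow(Rational(-23297, 13), 2) = Rational(542750209, 169)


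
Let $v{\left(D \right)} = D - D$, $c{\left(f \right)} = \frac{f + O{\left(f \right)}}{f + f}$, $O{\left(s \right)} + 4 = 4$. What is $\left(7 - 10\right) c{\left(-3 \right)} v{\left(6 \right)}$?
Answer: $0$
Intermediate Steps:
$O{\left(s \right)} = 0$ ($O{\left(s \right)} = -4 + 4 = 0$)
$c{\left(f \right)} = \frac{1}{2}$ ($c{\left(f \right)} = \frac{f + 0}{f + f} = \frac{f}{2 f} = f \frac{1}{2 f} = \frac{1}{2}$)
$v{\left(D \right)} = 0$
$\left(7 - 10\right) c{\left(-3 \right)} v{\left(6 \right)} = \left(7 - 10\right) \frac{1}{2} \cdot 0 = \left(-3\right) \frac{1}{2} \cdot 0 = \left(- \frac{3}{2}\right) 0 = 0$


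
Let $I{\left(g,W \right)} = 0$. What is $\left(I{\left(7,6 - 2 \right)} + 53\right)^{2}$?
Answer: $2809$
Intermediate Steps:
$\left(I{\left(7,6 - 2 \right)} + 53\right)^{2} = \left(0 + 53\right)^{2} = 53^{2} = 2809$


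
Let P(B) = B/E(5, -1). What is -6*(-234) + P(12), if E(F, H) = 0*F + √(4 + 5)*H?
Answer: 1400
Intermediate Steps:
E(F, H) = 3*H (E(F, H) = 0 + √9*H = 0 + 3*H = 3*H)
P(B) = -B/3 (P(B) = B/((3*(-1))) = B/(-3) = B*(-⅓) = -B/3)
-6*(-234) + P(12) = -6*(-234) - ⅓*12 = 1404 - 4 = 1400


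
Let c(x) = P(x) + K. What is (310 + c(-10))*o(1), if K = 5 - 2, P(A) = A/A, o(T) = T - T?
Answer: 0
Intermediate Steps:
o(T) = 0
P(A) = 1
K = 3
c(x) = 4 (c(x) = 1 + 3 = 4)
(310 + c(-10))*o(1) = (310 + 4)*0 = 314*0 = 0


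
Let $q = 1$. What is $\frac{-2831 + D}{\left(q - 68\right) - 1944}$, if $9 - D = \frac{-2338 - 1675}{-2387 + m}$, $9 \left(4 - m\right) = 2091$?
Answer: $\frac{22153451}{15778306} \approx 1.404$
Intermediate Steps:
$m = - \frac{685}{3}$ ($m = 4 - \frac{697}{3} = - \frac{685}{3} \approx -228.33$)
$D = \frac{58575}{7846}$ ($D = 9 - \frac{-2338 - 1675}{-2387 - \frac{685}{3}} = 9 - - \frac{4013}{- \frac{7846}{3}} = 9 - \left(-4013\right) \left(- \frac{3}{7846}\right) = 9 - \frac{12039}{7846} = \frac{58575}{7846} \approx 7.4656$)
$\frac{-2831 + D}{\left(q - 68\right) - 1944} = \frac{-2831 + \frac{58575}{7846}}{\left(1 - 68\right) - 1944} = - \frac{22153451}{7846 \left(\left(1 - 68\right) - 1944\right)} = - \frac{22153451}{7846 \left(-67 - 1944\right)} = - \frac{22153451}{7846 \left(-2011\right)} = \left(- \frac{22153451}{7846}\right) \left(- \frac{1}{2011}\right) = \frac{22153451}{15778306}$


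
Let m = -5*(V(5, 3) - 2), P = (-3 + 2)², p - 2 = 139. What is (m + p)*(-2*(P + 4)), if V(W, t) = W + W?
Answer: -1010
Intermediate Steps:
V(W, t) = 2*W
p = 141 (p = 2 + 139 = 141)
P = 1 (P = (-1)² = 1)
m = -40 (m = -5*(2*5 - 2) = -5*(10 - 2) = -5*8 = -40)
(m + p)*(-2*(P + 4)) = (-40 + 141)*(-2*(1 + 4)) = 101*(-2*5) = 101*(-10) = -1010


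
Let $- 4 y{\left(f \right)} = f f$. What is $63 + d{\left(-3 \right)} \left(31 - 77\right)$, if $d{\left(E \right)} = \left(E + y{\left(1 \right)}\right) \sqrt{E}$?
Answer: $63 + \frac{299 i \sqrt{3}}{2} \approx 63.0 + 258.94 i$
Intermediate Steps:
$y{\left(f \right)} = - \frac{f^{2}}{4}$ ($y{\left(f \right)} = - \frac{f f}{4} = - \frac{f^{2}}{4}$)
$d{\left(E \right)} = \sqrt{E} \left(- \frac{1}{4} + E\right)$ ($d{\left(E \right)} = \left(E - \frac{1^{2}}{4}\right) \sqrt{E} = \left(E - \frac{1}{4}\right) \sqrt{E} = \left(- \frac{1}{4} + E\right) \sqrt{E} = \sqrt{E} \left(- \frac{1}{4} + E\right)$)
$63 + d{\left(-3 \right)} \left(31 - 77\right) = 63 + \sqrt{-3} \left(- \frac{1}{4} - 3\right) \left(31 - 77\right) = 63 + i \sqrt{3} \left(- \frac{13}{4}\right) \left(31 - 77\right) = 63 + - \frac{13 i \sqrt{3}}{4} \left(-46\right) = 63 + \frac{299 i \sqrt{3}}{2}$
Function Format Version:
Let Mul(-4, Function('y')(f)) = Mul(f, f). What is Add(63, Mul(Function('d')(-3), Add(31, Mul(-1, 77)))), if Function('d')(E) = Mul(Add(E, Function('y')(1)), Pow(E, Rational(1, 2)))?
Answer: Add(63, Mul(Rational(299, 2), I, Pow(3, Rational(1, 2)))) ≈ Add(63.000, Mul(258.94, I))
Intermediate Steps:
Function('y')(f) = Mul(Rational(-1, 4), Pow(f, 2)) (Function('y')(f) = Mul(Rational(-1, 4), Mul(f, f)) = Mul(Rational(-1, 4), Pow(f, 2)))
Function('d')(E) = Mul(Pow(E, Rational(1, 2)), Add(Rational(-1, 4), E)) (Function('d')(E) = Mul(Add(E, Mul(Rational(-1, 4), Pow(1, 2))), Pow(E, Rational(1, 2))) = Mul(Add(E, Mul(Rational(-1, 4), 1)), Pow(E, Rational(1, 2))) = Mul(Add(E, Rational(-1, 4)), Pow(E, Rational(1, 2))) = Mul(Add(Rational(-1, 4), E), Pow(E, Rational(1, 2))) = Mul(Pow(E, Rational(1, 2)), Add(Rational(-1, 4), E)))
Add(63, Mul(Function('d')(-3), Add(31, Mul(-1, 77)))) = Add(63, Mul(Mul(Pow(-3, Rational(1, 2)), Add(Rational(-1, 4), -3)), Add(31, Mul(-1, 77)))) = Add(63, Mul(Mul(Mul(I, Pow(3, Rational(1, 2))), Rational(-13, 4)), Add(31, -77))) = Add(63, Mul(Mul(Rational(-13, 4), I, Pow(3, Rational(1, 2))), -46)) = Add(63, Mul(Rational(299, 2), I, Pow(3, Rational(1, 2))))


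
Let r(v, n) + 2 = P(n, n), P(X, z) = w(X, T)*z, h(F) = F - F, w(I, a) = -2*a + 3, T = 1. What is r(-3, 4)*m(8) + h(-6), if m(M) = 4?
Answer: 8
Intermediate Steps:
w(I, a) = 3 - 2*a
h(F) = 0
P(X, z) = z (P(X, z) = (3 - 2*1)*z = (3 - 2)*z = 1*z = z)
r(v, n) = -2 + n
r(-3, 4)*m(8) + h(-6) = (-2 + 4)*4 + 0 = 2*4 + 0 = 8 + 0 = 8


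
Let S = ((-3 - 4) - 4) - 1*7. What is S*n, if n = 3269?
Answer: -58842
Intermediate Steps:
S = -18 (S = (-7 - 4) - 7 = -11 - 7 = -18)
S*n = -18*3269 = -58842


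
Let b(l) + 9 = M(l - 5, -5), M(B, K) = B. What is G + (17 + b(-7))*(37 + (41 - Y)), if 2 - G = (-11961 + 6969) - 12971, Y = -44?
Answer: 17477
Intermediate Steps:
b(l) = -14 + l (b(l) = -9 + (l - 5) = -9 + (-5 + l) = -14 + l)
G = 17965 (G = 2 - ((-11961 + 6969) - 12971) = 2 - (-4992 - 12971) = 2 - 1*(-17963) = 2 + 17963 = 17965)
G + (17 + b(-7))*(37 + (41 - Y)) = 17965 + (17 + (-14 - 7))*(37 + (41 - 1*(-44))) = 17965 + (17 - 21)*(37 + (41 + 44)) = 17965 - 4*(37 + 85) = 17965 - 4*122 = 17965 - 488 = 17477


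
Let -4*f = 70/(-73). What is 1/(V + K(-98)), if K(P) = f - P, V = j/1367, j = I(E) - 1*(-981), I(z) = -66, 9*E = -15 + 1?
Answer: 199582/19740471 ≈ 0.010110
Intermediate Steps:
E = -14/9 (E = (-15 + 1)/9 = (⅑)*(-14) = -14/9 ≈ -1.5556)
j = 915 (j = -66 - 1*(-981) = -66 + 981 = 915)
V = 915/1367 ≈ 0.66935
f = 35/146 (f = -35/(2*(-73)) = -35*(-1)/(2*73) = -¼*(-70/73) = 35/146 ≈ 0.23973)
K(P) = 35/146 - P
1/(V + K(-98)) = 1/(915/1367 + (35/146 - 1*(-98))) = 1/(915/1367 + (35/146 + 98)) = 1/(915/1367 + 14343/146) = 1/(19740471/199582) = 199582/19740471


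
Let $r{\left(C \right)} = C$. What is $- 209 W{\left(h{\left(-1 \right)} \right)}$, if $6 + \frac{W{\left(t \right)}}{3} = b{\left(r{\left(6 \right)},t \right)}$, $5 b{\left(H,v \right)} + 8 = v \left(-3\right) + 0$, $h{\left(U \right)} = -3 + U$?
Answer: $\frac{16302}{5} \approx 3260.4$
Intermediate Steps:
$b{\left(H,v \right)} = - \frac{8}{5} - \frac{3 v}{5}$ ($b{\left(H,v \right)} = - \frac{8}{5} + \frac{v \left(-3\right) + 0}{5} = - \frac{8}{5} + \frac{- 3 v + 0}{5} = - \frac{8}{5} + \frac{\left(-3\right) v}{5} = - \frac{8}{5} - \frac{3 v}{5}$)
$W{\left(t \right)} = - \frac{114}{5} - \frac{9 t}{5}$ ($W{\left(t \right)} = -18 + 3 \left(- \frac{8}{5} - \frac{3 t}{5}\right) = -18 - \left(\frac{24}{5} + \frac{9 t}{5}\right) = - \frac{114}{5} - \frac{9 t}{5}$)
$- 209 W{\left(h{\left(-1 \right)} \right)} = - 209 \left(- \frac{114}{5} - \frac{9 \left(-3 - 1\right)}{5}\right) = - 209 \left(- \frac{114}{5} - - \frac{36}{5}\right) = - 209 \left(- \frac{114}{5} + \frac{36}{5}\right) = \left(-209\right) \left(- \frac{78}{5}\right) = \frac{16302}{5}$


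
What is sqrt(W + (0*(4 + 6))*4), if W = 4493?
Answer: sqrt(4493) ≈ 67.030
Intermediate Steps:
sqrt(W + (0*(4 + 6))*4) = sqrt(4493 + (0*(4 + 6))*4) = sqrt(4493 + (0*10)*4) = sqrt(4493 + 0*4) = sqrt(4493 + 0) = sqrt(4493)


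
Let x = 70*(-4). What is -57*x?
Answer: 15960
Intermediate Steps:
x = -280
-57*x = -57*(-280) = 15960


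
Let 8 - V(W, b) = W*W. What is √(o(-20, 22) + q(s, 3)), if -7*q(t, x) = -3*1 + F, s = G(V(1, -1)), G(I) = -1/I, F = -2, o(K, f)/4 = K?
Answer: I*√3885/7 ≈ 8.9043*I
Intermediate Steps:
o(K, f) = 4*K
V(W, b) = 8 - W² (V(W, b) = 8 - W*W = 8 - W²)
s = -⅐ (s = -1/(8 - 1*1²) = -1/(8 - 1*1) = -1/(8 - 1) = -1/7 = -1*⅐ = -⅐ ≈ -0.14286)
q(t, x) = 5/7 (q(t, x) = -(-3*1 - 2)/7 = -(-3 - 2)/7 = -⅐*(-5) = 5/7)
√(o(-20, 22) + q(s, 3)) = √(4*(-20) + 5/7) = √(-80 + 5/7) = √(-555/7) = I*√3885/7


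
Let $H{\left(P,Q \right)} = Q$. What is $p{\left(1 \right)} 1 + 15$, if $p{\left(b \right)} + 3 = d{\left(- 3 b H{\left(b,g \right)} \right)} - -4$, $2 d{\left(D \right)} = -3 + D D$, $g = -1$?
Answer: $19$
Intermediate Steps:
$d{\left(D \right)} = - \frac{3}{2} + \frac{D^{2}}{2}$ ($d{\left(D \right)} = \frac{-3 + D D}{2} = \frac{-3 + D^{2}}{2} = - \frac{3}{2} + \frac{D^{2}}{2}$)
$p{\left(b \right)} = - \frac{1}{2} + \frac{9 b^{2}}{2}$ ($p{\left(b \right)} = -3 + \left(\left(- \frac{3}{2} + \frac{\left(- 3 b \left(-1\right)\right)^{2}}{2}\right) - -4\right) = -3 + \left(\left(- \frac{3}{2} + \frac{\left(3 b\right)^{2}}{2}\right) + 4\right) = -3 + \left(\left(- \frac{3}{2} + \frac{9 b^{2}}{2}\right) + 4\right) = -3 + \left(\frac{5}{2} + \frac{9 b^{2}}{2}\right) = - \frac{1}{2} + \frac{9 b^{2}}{2}$)
$p{\left(1 \right)} 1 + 15 = \left(- \frac{1}{2} + \frac{9 \cdot 1^{2}}{2}\right) 1 + 15 = \left(- \frac{1}{2} + \frac{9}{2} \cdot 1\right) 1 + 15 = \left(- \frac{1}{2} + \frac{9}{2}\right) 1 + 15 = 4 \cdot 1 + 15 = 4 + 15 = 19$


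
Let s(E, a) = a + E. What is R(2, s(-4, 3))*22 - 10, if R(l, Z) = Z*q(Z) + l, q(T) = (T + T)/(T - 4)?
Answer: 126/5 ≈ 25.200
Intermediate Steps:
s(E, a) = E + a
q(T) = 2*T/(-4 + T) (q(T) = (2*T)/(-4 + T) = 2*T/(-4 + T))
R(l, Z) = l + 2*Z²/(-4 + Z) (R(l, Z) = Z*(2*Z/(-4 + Z)) + l = 2*Z²/(-4 + Z) + l = l + 2*Z²/(-4 + Z))
R(2, s(-4, 3))*22 - 10 = ((2*(-4 + 3)² + 2*(-4 + (-4 + 3)))/(-4 + (-4 + 3)))*22 - 10 = ((2*(-1)² + 2*(-4 - 1))/(-4 - 1))*22 - 10 = ((2*1 + 2*(-5))/(-5))*22 - 10 = -(2 - 10)/5*22 - 10 = -⅕*(-8)*22 - 10 = (8/5)*22 - 10 = 176/5 - 10 = 126/5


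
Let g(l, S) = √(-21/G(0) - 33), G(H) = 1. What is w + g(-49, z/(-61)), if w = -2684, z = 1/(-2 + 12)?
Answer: -2684 + 3*I*√6 ≈ -2684.0 + 7.3485*I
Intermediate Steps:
z = ⅒ (z = 1/10 = ⅒ ≈ 0.10000)
g(l, S) = 3*I*√6 (g(l, S) = √(-21/1 - 33) = √(-21*1 - 33) = √(-21 - 33) = √(-54) = 3*I*√6)
w + g(-49, z/(-61)) = -2684 + 3*I*√6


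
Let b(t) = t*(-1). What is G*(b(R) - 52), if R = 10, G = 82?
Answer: -5084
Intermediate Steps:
b(t) = -t
G*(b(R) - 52) = 82*(-1*10 - 52) = 82*(-10 - 52) = 82*(-62) = -5084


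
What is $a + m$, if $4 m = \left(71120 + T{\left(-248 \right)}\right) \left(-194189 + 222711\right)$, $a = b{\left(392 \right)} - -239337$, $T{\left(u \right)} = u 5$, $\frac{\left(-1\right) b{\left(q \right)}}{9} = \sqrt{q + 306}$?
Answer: $498518677 - 9 \sqrt{698} \approx 4.9852 \cdot 10^{8}$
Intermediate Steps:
$b{\left(q \right)} = - 9 \sqrt{306 + q}$ ($b{\left(q \right)} = - 9 \sqrt{q + 306} = - 9 \sqrt{306 + q}$)
$T{\left(u \right)} = 5 u$
$a = 239337 - 9 \sqrt{698}$ ($a = - 9 \sqrt{306 + 392} - -239337 = - 9 \sqrt{698} + 239337 = 239337 - 9 \sqrt{698} \approx 2.391 \cdot 10^{5}$)
$m = 498279340$ ($m = \frac{\left(71120 + 5 \left(-248\right)\right) \left(-194189 + 222711\right)}{4} = \frac{\left(71120 - 1240\right) 28522}{4} = \frac{69880 \cdot 28522}{4} = \frac{1}{4} \cdot 1993117360 = 498279340$)
$a + m = \left(239337 - 9 \sqrt{698}\right) + 498279340 = 498518677 - 9 \sqrt{698}$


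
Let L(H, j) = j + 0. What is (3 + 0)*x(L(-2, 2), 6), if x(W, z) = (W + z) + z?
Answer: 42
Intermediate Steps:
L(H, j) = j
x(W, z) = W + 2*z
(3 + 0)*x(L(-2, 2), 6) = (3 + 0)*(2 + 2*6) = 3*(2 + 12) = 3*14 = 42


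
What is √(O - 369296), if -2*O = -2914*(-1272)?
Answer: 10*I*√22226 ≈ 1490.8*I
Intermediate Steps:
O = -1853304 (O = -(-1457)*(-1272) = -½*3706608 = -1853304)
√(O - 369296) = √(-1853304 - 369296) = √(-2222600) = 10*I*√22226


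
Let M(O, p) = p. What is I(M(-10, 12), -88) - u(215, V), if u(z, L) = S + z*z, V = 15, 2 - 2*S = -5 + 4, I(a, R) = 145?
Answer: -92163/2 ≈ -46082.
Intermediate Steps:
S = 3/2 (S = 1 - (-5 + 4)/2 = 1 - ½*(-1) = 1 + ½ = 3/2 ≈ 1.5000)
u(z, L) = 3/2 + z² (u(z, L) = 3/2 + z*z = 3/2 + z²)
I(M(-10, 12), -88) - u(215, V) = 145 - (3/2 + 215²) = 145 - (3/2 + 46225) = 145 - 1*92453/2 = 145 - 92453/2 = -92163/2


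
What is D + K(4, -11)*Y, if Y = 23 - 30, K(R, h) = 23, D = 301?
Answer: 140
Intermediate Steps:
Y = -7
D + K(4, -11)*Y = 301 + 23*(-7) = 301 - 161 = 140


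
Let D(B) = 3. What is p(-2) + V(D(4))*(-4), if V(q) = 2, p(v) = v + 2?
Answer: -8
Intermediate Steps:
p(v) = 2 + v
p(-2) + V(D(4))*(-4) = (2 - 2) + 2*(-4) = 0 - 8 = -8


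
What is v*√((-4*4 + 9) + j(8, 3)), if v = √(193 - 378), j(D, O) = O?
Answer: -2*√185 ≈ -27.203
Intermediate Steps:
v = I*√185 (v = √(-185) = I*√185 ≈ 13.601*I)
v*√((-4*4 + 9) + j(8, 3)) = (I*√185)*√((-4*4 + 9) + 3) = (I*√185)*√((-16 + 9) + 3) = (I*√185)*√(-7 + 3) = (I*√185)*√(-4) = (I*√185)*(2*I) = -2*√185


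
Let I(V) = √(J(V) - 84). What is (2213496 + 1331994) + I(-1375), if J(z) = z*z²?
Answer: 3545490 + I*√2599609459 ≈ 3.5455e+6 + 50986.0*I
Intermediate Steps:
J(z) = z³
I(V) = √(-84 + V³) (I(V) = √(V³ - 84) = √(-84 + V³))
(2213496 + 1331994) + I(-1375) = (2213496 + 1331994) + √(-84 + (-1375)³) = 3545490 + √(-84 - 2599609375) = 3545490 + √(-2599609459) = 3545490 + I*√2599609459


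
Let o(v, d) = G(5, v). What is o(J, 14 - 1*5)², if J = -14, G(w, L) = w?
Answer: 25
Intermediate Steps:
o(v, d) = 5
o(J, 14 - 1*5)² = 5² = 25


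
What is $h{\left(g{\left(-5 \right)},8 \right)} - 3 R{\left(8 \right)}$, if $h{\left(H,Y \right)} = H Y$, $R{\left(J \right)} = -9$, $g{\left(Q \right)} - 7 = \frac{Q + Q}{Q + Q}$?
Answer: $91$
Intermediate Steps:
$g{\left(Q \right)} = 8$ ($g{\left(Q \right)} = 7 + \frac{Q + Q}{Q + Q} = 7 + \frac{2 Q}{2 Q} = 7 + 2 Q \frac{1}{2 Q} = 7 + 1 = 8$)
$h{\left(g{\left(-5 \right)},8 \right)} - 3 R{\left(8 \right)} = 8 \cdot 8 - 3 \left(-9\right) = 64 - -27 = 64 + 27 = 91$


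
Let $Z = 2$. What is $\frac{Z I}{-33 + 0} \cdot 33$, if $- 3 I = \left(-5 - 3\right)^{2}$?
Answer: $\frac{128}{3} \approx 42.667$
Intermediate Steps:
$I = - \frac{64}{3}$ ($I = - \frac{\left(-5 - 3\right)^{2}}{3} = - \frac{\left(-8\right)^{2}}{3} = \left(- \frac{1}{3}\right) 64 = - \frac{64}{3} \approx -21.333$)
$\frac{Z I}{-33 + 0} \cdot 33 = \frac{2 \left(- \frac{64}{3}\right)}{-33 + 0} \cdot 33 = - \frac{128}{3 \left(-33\right)} 33 = \left(- \frac{128}{3}\right) \left(- \frac{1}{33}\right) 33 = \frac{128}{99} \cdot 33 = \frac{128}{3}$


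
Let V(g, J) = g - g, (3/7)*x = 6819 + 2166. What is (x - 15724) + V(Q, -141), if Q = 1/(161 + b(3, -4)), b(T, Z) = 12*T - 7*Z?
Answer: 5241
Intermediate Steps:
b(T, Z) = -7*Z + 12*T
x = 20965 (x = 7*(6819 + 2166)/3 = (7/3)*8985 = 20965)
Q = 1/225 (Q = 1/(161 + (-7*(-4) + 12*3)) = 1/(161 + (28 + 36)) = 1/(161 + 64) = 1/225 ≈ 0.0044444)
V(g, J) = 0
(x - 15724) + V(Q, -141) = (20965 - 15724) + 0 = 5241 + 0 = 5241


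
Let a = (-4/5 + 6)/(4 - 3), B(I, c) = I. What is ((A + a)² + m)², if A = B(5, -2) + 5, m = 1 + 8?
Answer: 36012001/625 ≈ 57619.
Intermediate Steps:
a = 26/5 (a = (-4*⅕ + 6)/1 = (-⅘ + 6)*1 = (26/5)*1 = 26/5 ≈ 5.2000)
m = 9
A = 10 (A = 5 + 5 = 10)
((A + a)² + m)² = ((10 + 26/5)² + 9)² = ((76/5)² + 9)² = (5776/25 + 9)² = (6001/25)² = 36012001/625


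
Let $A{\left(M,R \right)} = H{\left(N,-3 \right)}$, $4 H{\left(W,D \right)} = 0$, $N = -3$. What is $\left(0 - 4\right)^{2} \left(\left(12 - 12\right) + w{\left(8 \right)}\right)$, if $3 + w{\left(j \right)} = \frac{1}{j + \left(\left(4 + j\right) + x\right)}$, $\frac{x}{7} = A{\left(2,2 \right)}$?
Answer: $- \frac{236}{5} \approx -47.2$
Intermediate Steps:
$H{\left(W,D \right)} = 0$ ($H{\left(W,D \right)} = \frac{1}{4} \cdot 0 = 0$)
$A{\left(M,R \right)} = 0$
$x = 0$ ($x = 7 \cdot 0 = 0$)
$w{\left(j \right)} = -3 + \frac{1}{4 + 2 j}$ ($w{\left(j \right)} = -3 + \frac{1}{j + \left(\left(4 + j\right) + 0\right)} = -3 + \frac{1}{j + \left(4 + j\right)} = -3 + \frac{1}{4 + 2 j}$)
$\left(0 - 4\right)^{2} \left(\left(12 - 12\right) + w{\left(8 \right)}\right) = \left(0 - 4\right)^{2} \left(\left(12 - 12\right) + \frac{-11 - 48}{2 \left(2 + 8\right)}\right) = \left(-4\right)^{2} \left(0 + \frac{-11 - 48}{2 \cdot 10}\right) = 16 \left(0 + \frac{1}{2} \cdot \frac{1}{10} \left(-59\right)\right) = 16 \left(0 - \frac{59}{20}\right) = 16 \left(- \frac{59}{20}\right) = - \frac{236}{5}$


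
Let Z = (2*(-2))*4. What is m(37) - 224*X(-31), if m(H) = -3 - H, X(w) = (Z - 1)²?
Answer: -64776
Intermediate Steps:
Z = -16 (Z = -4*4 = -16)
X(w) = 289 (X(w) = (-16 - 1)² = (-17)² = 289)
m(37) - 224*X(-31) = (-3 - 1*37) - 224*289 = (-3 - 37) - 64736 = -40 - 64736 = -64776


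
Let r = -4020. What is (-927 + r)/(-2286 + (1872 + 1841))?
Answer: -4947/1427 ≈ -3.4667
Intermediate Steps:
(-927 + r)/(-2286 + (1872 + 1841)) = (-927 - 4020)/(-2286 + (1872 + 1841)) = -4947/(-2286 + 3713) = -4947/1427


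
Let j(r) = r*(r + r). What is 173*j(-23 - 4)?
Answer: 252234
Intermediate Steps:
j(r) = 2*r**2 (j(r) = r*(2*r) = 2*r**2)
173*j(-23 - 4) = 173*(2*(-23 - 4)**2) = 173*(2*(-27)**2) = 173*(2*729) = 173*1458 = 252234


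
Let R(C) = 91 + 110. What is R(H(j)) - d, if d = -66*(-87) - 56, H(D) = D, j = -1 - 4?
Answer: -5485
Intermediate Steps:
j = -5
R(C) = 201
d = 5686 (d = 5742 - 56 = 5686)
R(H(j)) - d = 201 - 1*5686 = 201 - 5686 = -5485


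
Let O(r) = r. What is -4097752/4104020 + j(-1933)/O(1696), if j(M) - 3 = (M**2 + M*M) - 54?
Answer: 7665523019787/1740104480 ≈ 4405.2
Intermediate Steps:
j(M) = -51 + 2*M**2 (j(M) = 3 + ((M**2 + M*M) - 54) = 3 + ((M**2 + M**2) - 54) = 3 + (2*M**2 - 54) = 3 + (-54 + 2*M**2) = -51 + 2*M**2)
-4097752/4104020 + j(-1933)/O(1696) = -4097752/4104020 + (-51 + 2*(-1933)**2)/1696 = -4097752*1/4104020 + (-51 + 2*3736489)*(1/1696) = -1024438/1026005 + (-51 + 7472978)*(1/1696) = -1024438/1026005 + 7472927*(1/1696) = -1024438/1026005 + 7472927/1696 = 7665523019787/1740104480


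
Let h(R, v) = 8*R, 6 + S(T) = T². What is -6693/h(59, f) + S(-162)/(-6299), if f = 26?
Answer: -54543543/2973128 ≈ -18.346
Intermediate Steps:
S(T) = -6 + T²
-6693/h(59, f) + S(-162)/(-6299) = -6693/(8*59) + (-6 + (-162)²)/(-6299) = -6693/472 + (-6 + 26244)*(-1/6299) = -6693*1/472 + 26238*(-1/6299) = -6693/472 - 26238/6299 = -54543543/2973128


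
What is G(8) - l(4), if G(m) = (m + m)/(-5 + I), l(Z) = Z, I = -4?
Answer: -52/9 ≈ -5.7778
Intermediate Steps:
G(m) = -2*m/9 (G(m) = (m + m)/(-5 - 4) = (2*m)/(-9) = (2*m)*(-⅑) = -2*m/9)
G(8) - l(4) = -2/9*8 - 1*4 = -16/9 - 4 = -52/9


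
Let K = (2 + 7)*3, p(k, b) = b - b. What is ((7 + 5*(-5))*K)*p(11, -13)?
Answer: 0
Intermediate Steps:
p(k, b) = 0
K = 27 (K = 9*3 = 27)
((7 + 5*(-5))*K)*p(11, -13) = ((7 + 5*(-5))*27)*0 = ((7 - 25)*27)*0 = -18*27*0 = -486*0 = 0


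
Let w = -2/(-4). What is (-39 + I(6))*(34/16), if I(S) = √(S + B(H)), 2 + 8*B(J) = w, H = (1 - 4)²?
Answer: -663/8 + 17*√93/32 ≈ -77.752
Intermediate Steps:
w = ½ (w = -2*(-¼) = ½ ≈ 0.50000)
H = 9 (H = (-3)² = 9)
B(J) = -3/16 (B(J) = -¼ + (⅛)*(½) = -¼ + 1/16 = -3/16)
I(S) = √(-3/16 + S) (I(S) = √(S - 3/16) = √(-3/16 + S))
(-39 + I(6))*(34/16) = (-39 + √(-3 + 16*6)/4)*(34/16) = (-39 + √(-3 + 96)/4)*(34*(1/16)) = (-39 + √93/4)*(17/8) = -663/8 + 17*√93/32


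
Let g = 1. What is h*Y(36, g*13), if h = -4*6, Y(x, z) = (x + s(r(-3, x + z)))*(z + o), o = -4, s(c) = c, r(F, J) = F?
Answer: -7128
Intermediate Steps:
Y(x, z) = (-4 + z)*(-3 + x) (Y(x, z) = (x - 3)*(z - 4) = (-3 + x)*(-4 + z) = (-4 + z)*(-3 + x))
h = -24
h*Y(36, g*13) = -24*(12 - 4*36 - 3*13 + 36*(1*13)) = -24*(12 - 144 - 3*13 + 36*13) = -24*(12 - 144 - 39 + 468) = -24*297 = -7128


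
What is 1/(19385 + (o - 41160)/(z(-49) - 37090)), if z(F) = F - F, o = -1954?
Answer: 18545/359516382 ≈ 5.1583e-5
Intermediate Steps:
z(F) = 0
1/(19385 + (o - 41160)/(z(-49) - 37090)) = 1/(19385 + (-1954 - 41160)/(0 - 37090)) = 1/(19385 - 43114/(-37090)) = 1/(19385 - 43114*(-1/37090)) = 1/(19385 + 21557/18545) = 1/(359516382/18545) = 18545/359516382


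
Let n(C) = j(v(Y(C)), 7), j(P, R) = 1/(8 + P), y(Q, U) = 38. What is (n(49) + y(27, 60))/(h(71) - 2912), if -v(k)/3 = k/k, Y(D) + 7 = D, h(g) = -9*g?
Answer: -191/17755 ≈ -0.010758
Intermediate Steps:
Y(D) = -7 + D
v(k) = -3 (v(k) = -3*k/k = -3*1 = -3)
n(C) = ⅕ (n(C) = 1/(8 - 3) = 1/5 = ⅕)
(n(49) + y(27, 60))/(h(71) - 2912) = (⅕ + 38)/(-9*71 - 2912) = 191/(5*(-639 - 2912)) = (191/5)/(-3551) = (191/5)*(-1/3551) = -191/17755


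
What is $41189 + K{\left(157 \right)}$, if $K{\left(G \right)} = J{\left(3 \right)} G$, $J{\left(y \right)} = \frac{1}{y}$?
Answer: $\frac{123724}{3} \approx 41241.0$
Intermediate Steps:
$K{\left(G \right)} = \frac{G}{3}$
$41189 + K{\left(157 \right)} = 41189 + \frac{1}{3} \cdot 157 = 41189 + \frac{157}{3} = \frac{123724}{3}$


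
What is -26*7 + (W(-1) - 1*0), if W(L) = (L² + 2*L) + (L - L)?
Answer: -183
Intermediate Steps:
W(L) = L² + 2*L (W(L) = (L² + 2*L) + 0 = L² + 2*L)
-26*7 + (W(-1) - 1*0) = -26*7 + (-(2 - 1) - 1*0) = -182 + (-1*1 + 0) = -182 + (-1 + 0) = -182 - 1 = -183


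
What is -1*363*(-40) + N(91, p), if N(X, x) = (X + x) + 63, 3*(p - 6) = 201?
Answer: 14747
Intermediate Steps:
p = 73 (p = 6 + (⅓)*201 = 6 + 67 = 73)
N(X, x) = 63 + X + x
-1*363*(-40) + N(91, p) = -1*363*(-40) + (63 + 91 + 73) = -363*(-40) + 227 = 14520 + 227 = 14747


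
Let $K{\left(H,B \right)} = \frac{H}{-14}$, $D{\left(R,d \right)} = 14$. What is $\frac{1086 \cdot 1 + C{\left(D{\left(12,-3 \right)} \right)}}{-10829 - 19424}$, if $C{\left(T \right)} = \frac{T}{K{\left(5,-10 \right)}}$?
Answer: $- \frac{5234}{151265} \approx -0.034602$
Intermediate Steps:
$K{\left(H,B \right)} = - \frac{H}{14}$ ($K{\left(H,B \right)} = H \left(- \frac{1}{14}\right) = - \frac{H}{14}$)
$C{\left(T \right)} = - \frac{14 T}{5}$ ($C{\left(T \right)} = \frac{T}{\left(- \frac{1}{14}\right) 5} = \frac{T}{- \frac{5}{14}} = T \left(- \frac{14}{5}\right) = - \frac{14 T}{5}$)
$\frac{1086 \cdot 1 + C{\left(D{\left(12,-3 \right)} \right)}}{-10829 - 19424} = \frac{1086 \cdot 1 - \frac{196}{5}}{-10829 - 19424} = \frac{1086 - \frac{196}{5}}{-30253} = \frac{5234}{5} \left(- \frac{1}{30253}\right) = - \frac{5234}{151265}$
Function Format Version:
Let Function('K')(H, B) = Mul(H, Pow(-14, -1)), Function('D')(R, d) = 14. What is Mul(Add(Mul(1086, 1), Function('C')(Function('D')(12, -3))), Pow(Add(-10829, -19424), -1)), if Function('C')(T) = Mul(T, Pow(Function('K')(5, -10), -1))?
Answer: Rational(-5234, 151265) ≈ -0.034602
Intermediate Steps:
Function('K')(H, B) = Mul(Rational(-1, 14), H) (Function('K')(H, B) = Mul(H, Rational(-1, 14)) = Mul(Rational(-1, 14), H))
Function('C')(T) = Mul(Rational(-14, 5), T) (Function('C')(T) = Mul(T, Pow(Mul(Rational(-1, 14), 5), -1)) = Mul(T, Pow(Rational(-5, 14), -1)) = Mul(T, Rational(-14, 5)) = Mul(Rational(-14, 5), T))
Mul(Add(Mul(1086, 1), Function('C')(Function('D')(12, -3))), Pow(Add(-10829, -19424), -1)) = Mul(Add(Mul(1086, 1), Mul(Rational(-14, 5), 14)), Pow(Add(-10829, -19424), -1)) = Mul(Add(1086, Rational(-196, 5)), Pow(-30253, -1)) = Mul(Rational(5234, 5), Rational(-1, 30253)) = Rational(-5234, 151265)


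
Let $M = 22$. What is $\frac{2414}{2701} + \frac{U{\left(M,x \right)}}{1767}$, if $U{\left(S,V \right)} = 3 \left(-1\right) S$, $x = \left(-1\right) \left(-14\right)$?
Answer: $\frac{1362424}{1590889} \approx 0.85639$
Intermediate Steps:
$x = 14$
$U{\left(S,V \right)} = - 3 S$
$\frac{2414}{2701} + \frac{U{\left(M,x \right)}}{1767} = \frac{2414}{2701} + \frac{\left(-3\right) 22}{1767} = 2414 \cdot \frac{1}{2701} - \frac{22}{589} = \frac{2414}{2701} - \frac{22}{589} = \frac{1362424}{1590889}$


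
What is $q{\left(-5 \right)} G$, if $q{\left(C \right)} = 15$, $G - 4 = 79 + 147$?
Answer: $3450$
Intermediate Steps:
$G = 230$ ($G = 4 + \left(79 + 147\right) = 4 + 226 = 230$)
$q{\left(-5 \right)} G = 15 \cdot 230 = 3450$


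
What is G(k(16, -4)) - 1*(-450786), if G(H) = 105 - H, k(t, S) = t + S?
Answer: 450879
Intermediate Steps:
k(t, S) = S + t
G(k(16, -4)) - 1*(-450786) = (105 - (-4 + 16)) - 1*(-450786) = (105 - 1*12) + 450786 = (105 - 12) + 450786 = 93 + 450786 = 450879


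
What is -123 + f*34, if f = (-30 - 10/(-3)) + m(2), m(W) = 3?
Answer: -2783/3 ≈ -927.67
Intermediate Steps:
f = -71/3 (f = (-30 - 10/(-3)) + 3 = (-30 - 10*(-⅓)) + 3 = (-30 + 10/3) + 3 = -80/3 + 3 = -71/3 ≈ -23.667)
-123 + f*34 = -123 - 71/3*34 = -123 - 2414/3 = -2783/3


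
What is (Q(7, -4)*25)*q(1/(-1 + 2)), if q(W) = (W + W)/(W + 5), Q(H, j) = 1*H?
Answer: 175/3 ≈ 58.333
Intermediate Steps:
Q(H, j) = H
q(W) = 2*W/(5 + W) (q(W) = (2*W)/(5 + W) = 2*W/(5 + W))
(Q(7, -4)*25)*q(1/(-1 + 2)) = (7*25)*(2/((-1 + 2)*(5 + 1/(-1 + 2)))) = 175*(2/(1*(5 + 1/1))) = 175*(2*1/(5 + 1)) = 175*(2*1/6) = 175*(2*1*(1/6)) = 175*(1/3) = 175/3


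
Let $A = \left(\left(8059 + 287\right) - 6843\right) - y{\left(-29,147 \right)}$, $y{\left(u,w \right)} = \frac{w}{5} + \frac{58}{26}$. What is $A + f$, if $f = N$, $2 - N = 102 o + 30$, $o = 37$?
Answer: $- \frac{151491}{65} \approx -2330.6$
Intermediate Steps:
$y{\left(u,w \right)} = \frac{29}{13} + \frac{w}{5}$ ($y{\left(u,w \right)} = w \frac{1}{5} + 58 \cdot \frac{1}{26} = \frac{w}{5} + \frac{29}{13} = \frac{29}{13} + \frac{w}{5}$)
$N = -3802$ ($N = 2 - \left(102 \cdot 37 + 30\right) = 2 - \left(3774 + 30\right) = 2 - 3804 = -3802$)
$f = -3802$
$A = \frac{95639}{65}$ ($A = \left(\left(8059 + 287\right) - 6843\right) - \left(\frac{29}{13} + \frac{1}{5} \cdot 147\right) = \left(8346 - 6843\right) - \left(\frac{29}{13} + \frac{147}{5}\right) = 1503 - \frac{2056}{65} = \frac{95639}{65} \approx 1471.4$)
$A + f = \frac{95639}{65} - 3802 = - \frac{151491}{65}$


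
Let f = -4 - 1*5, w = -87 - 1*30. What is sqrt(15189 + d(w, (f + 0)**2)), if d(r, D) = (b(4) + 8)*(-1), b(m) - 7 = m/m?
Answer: sqrt(15173) ≈ 123.18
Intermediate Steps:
w = -117 (w = -87 - 30 = -117)
f = -9 (f = -4 - 5 = -9)
b(m) = 8 (b(m) = 7 + m/m = 7 + 1 = 8)
d(r, D) = -16 (d(r, D) = (8 + 8)*(-1) = 16*(-1) = -16)
sqrt(15189 + d(w, (f + 0)**2)) = sqrt(15189 - 16) = sqrt(15173)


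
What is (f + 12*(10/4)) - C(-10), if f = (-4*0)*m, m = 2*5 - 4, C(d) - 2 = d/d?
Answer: 27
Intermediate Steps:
C(d) = 3 (C(d) = 2 + d/d = 2 + 1 = 3)
m = 6 (m = 10 - 4 = 6)
f = 0 (f = -4*0*6 = 0*6 = 0)
(f + 12*(10/4)) - C(-10) = (0 + 12*(10/4)) - 1*3 = (0 + 12*(10*(¼))) - 3 = (0 + 12*(5/2)) - 3 = (0 + 30) - 3 = 30 - 3 = 27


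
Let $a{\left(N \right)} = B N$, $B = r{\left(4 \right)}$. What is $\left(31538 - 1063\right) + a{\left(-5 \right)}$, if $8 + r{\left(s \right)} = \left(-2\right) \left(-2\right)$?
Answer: $30495$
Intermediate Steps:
$r{\left(s \right)} = -4$ ($r{\left(s \right)} = -8 - -4 = -8 + 4 = -4$)
$B = -4$
$a{\left(N \right)} = - 4 N$
$\left(31538 - 1063\right) + a{\left(-5 \right)} = \left(31538 - 1063\right) - -20 = 30475 + 20 = 30495$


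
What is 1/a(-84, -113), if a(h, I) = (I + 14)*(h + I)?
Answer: 1/19503 ≈ 5.1274e-5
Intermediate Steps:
a(h, I) = (14 + I)*(I + h)
1/a(-84, -113) = 1/((-113)**2 + 14*(-113) + 14*(-84) - 113*(-84)) = 1/(12769 - 1582 - 1176 + 9492) = 1/19503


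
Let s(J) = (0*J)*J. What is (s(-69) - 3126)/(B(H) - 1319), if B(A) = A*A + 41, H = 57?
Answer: -1042/657 ≈ -1.5860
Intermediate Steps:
B(A) = 41 + A**2 (B(A) = A**2 + 41 = 41 + A**2)
s(J) = 0 (s(J) = 0*J = 0)
(s(-69) - 3126)/(B(H) - 1319) = (0 - 3126)/((41 + 57**2) - 1319) = -3126/((41 + 3249) - 1319) = -3126/(3290 - 1319) = -3126/1971 = -3126*1/1971 = -1042/657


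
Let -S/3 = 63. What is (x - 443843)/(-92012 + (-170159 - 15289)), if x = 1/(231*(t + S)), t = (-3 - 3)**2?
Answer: 1568674315/980626878 ≈ 1.5997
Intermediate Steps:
t = 36 (t = (-6)**2 = 36)
S = -189 (S = -3*63 = -189)
x = -1/35343 (x = 1/(231*(36 - 189)) = 1/(231*(-153)) = 1/(-35343) = -1/35343 ≈ -2.8294e-5)
(x - 443843)/(-92012 + (-170159 - 15289)) = (-1/35343 - 443843)/(-92012 + (-170159 - 15289)) = -15686743150/(35343*(-92012 - 185448)) = -15686743150/35343/(-277460) = -15686743150/35343*(-1/277460) = 1568674315/980626878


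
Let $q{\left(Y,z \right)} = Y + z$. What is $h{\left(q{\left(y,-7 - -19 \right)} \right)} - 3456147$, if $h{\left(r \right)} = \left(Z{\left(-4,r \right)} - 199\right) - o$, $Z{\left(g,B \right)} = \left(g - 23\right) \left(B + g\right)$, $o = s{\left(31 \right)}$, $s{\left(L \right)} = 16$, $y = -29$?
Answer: $-3455795$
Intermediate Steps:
$o = 16$
$Z{\left(g,B \right)} = \left(-23 + g\right) \left(B + g\right)$
$h{\left(r \right)} = -107 - 27 r$ ($h{\left(r \right)} = \left(\left(\left(-4\right)^{2} - 23 r - -92 + r \left(-4\right)\right) - 199\right) - 16 = \left(\left(16 - 23 r + 92 - 4 r\right) - 199\right) - 16 = \left(\left(108 - 27 r\right) - 199\right) - 16 = \left(-91 - 27 r\right) - 16 = -107 - 27 r$)
$h{\left(q{\left(y,-7 - -19 \right)} \right)} - 3456147 = \left(-107 - 27 \left(-29 - -12\right)\right) - 3456147 = \left(-107 - 27 \left(-29 + \left(-7 + 19\right)\right)\right) - 3456147 = \left(-107 - 27 \left(-29 + 12\right)\right) - 3456147 = \left(-107 - -459\right) - 3456147 = \left(-107 + 459\right) - 3456147 = 352 - 3456147 = -3455795$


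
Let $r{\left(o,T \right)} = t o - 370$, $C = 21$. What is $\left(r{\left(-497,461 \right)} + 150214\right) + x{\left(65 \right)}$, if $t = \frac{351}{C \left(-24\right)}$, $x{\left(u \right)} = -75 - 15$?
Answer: $\frac{1200801}{8} \approx 1.501 \cdot 10^{5}$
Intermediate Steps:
$x{\left(u \right)} = -90$ ($x{\left(u \right)} = -75 - 15 = -90$)
$t = - \frac{39}{56}$ ($t = \frac{351}{21 \left(-24\right)} = \frac{351}{-504} = 351 \left(- \frac{1}{504}\right) = - \frac{39}{56} \approx -0.69643$)
$r{\left(o,T \right)} = -370 - \frac{39 o}{56}$ ($r{\left(o,T \right)} = - \frac{39 o}{56} - 370 = -370 - \frac{39 o}{56}$)
$\left(r{\left(-497,461 \right)} + 150214\right) + x{\left(65 \right)} = \left(\left(-370 - - \frac{2769}{8}\right) + 150214\right) - 90 = \left(\left(-370 + \frac{2769}{8}\right) + 150214\right) - 90 = \left(- \frac{191}{8} + 150214\right) - 90 = \frac{1201521}{8} - 90 = \frac{1200801}{8}$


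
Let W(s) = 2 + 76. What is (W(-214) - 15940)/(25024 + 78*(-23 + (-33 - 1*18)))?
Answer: -7931/9626 ≈ -0.82391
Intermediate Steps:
W(s) = 78
(W(-214) - 15940)/(25024 + 78*(-23 + (-33 - 1*18))) = (78 - 15940)/(25024 + 78*(-23 + (-33 - 1*18))) = -15862/(25024 + 78*(-23 + (-33 - 18))) = -15862/(25024 + 78*(-23 - 51)) = -15862/(25024 + 78*(-74)) = -15862/(25024 - 5772) = -15862/19252 = -15862*1/19252 = -7931/9626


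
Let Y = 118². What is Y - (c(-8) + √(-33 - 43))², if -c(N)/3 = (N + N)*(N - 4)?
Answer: -317776 + 2304*I*√19 ≈ -3.1778e+5 + 10043.0*I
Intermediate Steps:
c(N) = -6*N*(-4 + N) (c(N) = -3*(N + N)*(N - 4) = -3*2*N*(-4 + N) = -6*N*(-4 + N))
Y = 13924
Y - (c(-8) + √(-33 - 43))² = 13924 - (6*(-8)*(4 - 1*(-8)) + √(-33 - 43))² = 13924 - (6*(-8)*(4 + 8) + √(-76))² = 13924 - (6*(-8)*12 + 2*I*√19)² = 13924 - (-576 + 2*I*√19)²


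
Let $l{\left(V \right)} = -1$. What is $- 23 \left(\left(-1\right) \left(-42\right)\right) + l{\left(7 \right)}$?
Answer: $-967$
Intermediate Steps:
$- 23 \left(\left(-1\right) \left(-42\right)\right) + l{\left(7 \right)} = - 23 \left(\left(-1\right) \left(-42\right)\right) - 1 = \left(-23\right) 42 - 1 = -966 - 1 = -967$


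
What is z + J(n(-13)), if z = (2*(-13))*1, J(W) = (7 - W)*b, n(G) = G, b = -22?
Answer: -466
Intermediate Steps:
J(W) = -154 + 22*W (J(W) = (7 - W)*(-22) = -154 + 22*W)
z = -26 (z = -26*1 = -26)
z + J(n(-13)) = -26 + (-154 + 22*(-13)) = -26 + (-154 - 286) = -26 - 440 = -466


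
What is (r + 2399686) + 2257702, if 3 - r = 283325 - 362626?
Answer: 4736692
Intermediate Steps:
r = 79304 (r = 3 - (283325 - 362626) = 3 - 1*(-79301) = 3 + 79301 = 79304)
(r + 2399686) + 2257702 = (79304 + 2399686) + 2257702 = 2478990 + 2257702 = 4736692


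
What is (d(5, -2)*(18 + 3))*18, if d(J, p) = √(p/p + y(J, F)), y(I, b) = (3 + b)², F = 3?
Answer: 378*√37 ≈ 2299.3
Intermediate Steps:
d(J, p) = √37 (d(J, p) = √(p/p + (3 + 3)²) = √(1 + 6²) = √(1 + 36) = √37)
(d(5, -2)*(18 + 3))*18 = (√37*(18 + 3))*18 = (√37*21)*18 = (21*√37)*18 = 378*√37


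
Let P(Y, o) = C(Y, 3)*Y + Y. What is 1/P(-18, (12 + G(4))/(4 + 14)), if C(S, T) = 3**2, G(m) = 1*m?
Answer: -1/180 ≈ -0.0055556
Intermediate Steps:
G(m) = m
C(S, T) = 9
P(Y, o) = 10*Y (P(Y, o) = 9*Y + Y = 10*Y)
1/P(-18, (12 + G(4))/(4 + 14)) = 1/(10*(-18)) = 1/(-180) = -1/180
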